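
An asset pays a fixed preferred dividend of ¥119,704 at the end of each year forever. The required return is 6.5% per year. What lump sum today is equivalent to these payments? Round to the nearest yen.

¥1,841,600

Periodic rate r = 0.065 per year.
Level perpetuity: PV = PMT / r = 119,704 / (0.065) = ¥1,841,600.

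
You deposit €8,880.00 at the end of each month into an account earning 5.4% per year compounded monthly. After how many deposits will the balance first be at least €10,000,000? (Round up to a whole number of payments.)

402 payments

Periodic rate r = 0.054/12 per month; n is counted in months.
Ordinary annuity FV: 10,000,000 = 8,880 × [((1+r)^n − 1)/r].
(1+r)^n = 1 + 10,000,000 × r / 8,880, so n = ln(1 + 10,000,000·r/8,880) / ln(1+r) = 401.56.
Round up to a whole number of payments: n = 402.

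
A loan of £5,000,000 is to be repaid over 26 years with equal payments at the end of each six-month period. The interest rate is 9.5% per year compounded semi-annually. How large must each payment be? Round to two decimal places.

Level ordinary annuity; solve PV = PMT × [(1 − (1+r)^−n)/r] for PMT.
Periodic rate r = 0.095/2 per half-year; n is counted in half-years.
With n = 52: PMT = 5,000,000 / ([(1 − (1+r)^−n)/r]) = £260,855.57

£260,855.57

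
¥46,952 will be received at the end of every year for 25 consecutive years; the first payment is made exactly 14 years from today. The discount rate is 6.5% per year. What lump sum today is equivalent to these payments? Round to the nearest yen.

Ordinary annuity of 25 payments, first payment at period 14.
Periodic rate r = 0.065 per year.
The ordinary-annuity PV formula values the stream one period before the first payment (period 13); discount that back 13 periods:
PV₀ = 46,952 × [1 − (1+r)^−25] / r × (1+r)^−13 = ¥252,577

¥252,577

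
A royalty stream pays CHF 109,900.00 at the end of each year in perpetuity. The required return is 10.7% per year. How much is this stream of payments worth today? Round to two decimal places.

Periodic rate r = 0.107 per year.
Level perpetuity: PV = PMT / r = 109,900 / (0.107) = CHF 1,027,102.80.

CHF 1,027,102.80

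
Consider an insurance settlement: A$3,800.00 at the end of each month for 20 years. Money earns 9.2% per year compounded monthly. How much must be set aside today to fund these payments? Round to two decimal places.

A$416,379.62

This is an ordinary annuity: 240 payments of A$3,800.00 at the end of each month.
Periodic rate r = 0.092/12 per month; n is counted in months.
PV = PMT × [(1 − (1+r)^−n)/r] = 3,800 × [1 − (1+r)^−240] / r = A$416,379.62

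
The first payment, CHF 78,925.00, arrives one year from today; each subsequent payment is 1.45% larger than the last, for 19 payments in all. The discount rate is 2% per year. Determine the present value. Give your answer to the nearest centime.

CHF 1,400,958.77

Periodic rate r = 0.02 per year.
Growing ordinary annuity: PV = PMT₁ × [1 − ((1+g)/(1+r))^n] / (r − g) = 78,925 × [1 − ((1+0.0145)/(1+r))^19] / (r − 0.0145) = CHF 1,400,958.77.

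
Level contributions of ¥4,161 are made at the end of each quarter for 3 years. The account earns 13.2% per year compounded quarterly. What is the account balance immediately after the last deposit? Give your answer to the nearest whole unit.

This is an ordinary annuity: 12 deposits of ¥4,161 at the end of each quarter.
Periodic rate r = 0.132/4 per quarter; n is counted in quarters.
FV = PMT × [((1+r)^n − 1)/r] = 4,161 × [(1+r)^12 − 1] / r = ¥60,070

¥60,070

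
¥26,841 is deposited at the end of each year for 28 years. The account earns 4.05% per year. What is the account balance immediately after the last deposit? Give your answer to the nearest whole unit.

¥1,351,549

This is an ordinary annuity: 28 deposits of ¥26,841 at the end of each year.
Periodic rate r = 0.0405 per year.
FV = PMT × [((1+r)^n − 1)/r] = 26,841 × [(1+r)^28 − 1] / r = ¥1,351,549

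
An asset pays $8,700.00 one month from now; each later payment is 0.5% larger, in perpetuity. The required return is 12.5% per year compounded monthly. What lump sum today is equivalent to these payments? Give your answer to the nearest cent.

Periodic rate r = 0.125/12 per month.
Growing perpetuity (Gordon): PV = PMT₁ / (r − g) = 8,700 / (r − 0.005) = $1,606,153.85.

$1,606,153.85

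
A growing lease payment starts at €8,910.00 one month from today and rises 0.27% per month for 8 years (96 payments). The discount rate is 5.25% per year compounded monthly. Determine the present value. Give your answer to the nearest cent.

Periodic rate r = 0.0525/12 per month; n is counted in months.
Growing ordinary annuity: PV = PMT₁ × [1 − ((1+g)/(1+r))^n] / (r − g) = 8,910 × [1 − ((1+0.0027)/(1+r))^96] / (r − 0.0027) = €787,563.77.

€787,563.77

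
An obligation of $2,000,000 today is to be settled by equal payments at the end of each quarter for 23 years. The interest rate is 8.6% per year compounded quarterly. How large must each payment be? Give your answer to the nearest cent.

$50,074.32

Level ordinary annuity; solve PV = PMT × [(1 − (1+r)^−n)/r] for PMT.
Periodic rate r = 0.086/4 per quarter; n is counted in quarters.
With n = 92: PMT = 2,000,000 / ([(1 − (1+r)^−n)/r]) = $50,074.32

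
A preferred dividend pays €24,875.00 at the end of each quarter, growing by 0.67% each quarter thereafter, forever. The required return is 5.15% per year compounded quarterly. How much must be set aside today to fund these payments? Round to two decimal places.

€4,028,340.08

Periodic rate r = 0.0515/4 per quarter.
Growing perpetuity (Gordon): PV = PMT₁ / (r − g) = 24,875 / (r − 0.0067) = €4,028,340.08.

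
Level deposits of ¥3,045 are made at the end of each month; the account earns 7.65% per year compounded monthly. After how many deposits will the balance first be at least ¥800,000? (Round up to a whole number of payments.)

Periodic rate r = 0.0765/12 per month; n is counted in months.
Ordinary annuity FV: 800,000 = 3,045 × [((1+r)^n − 1)/r].
(1+r)^n = 1 + 800,000 × r / 3,045, so n = ln(1 + 800,000·r/3,045) / ln(1+r) = 154.83.
Round up to a whole number of payments: n = 155.

155 payments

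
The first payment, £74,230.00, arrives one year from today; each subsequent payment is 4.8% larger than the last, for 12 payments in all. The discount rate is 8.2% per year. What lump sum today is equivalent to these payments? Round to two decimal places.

£694,872.50

Periodic rate r = 0.082 per year.
Growing ordinary annuity: PV = PMT₁ × [1 − ((1+g)/(1+r))^n] / (r − g) = 74,230 × [1 − ((1+0.048)/(1+r))^12] / (r − 0.048) = £694,872.50.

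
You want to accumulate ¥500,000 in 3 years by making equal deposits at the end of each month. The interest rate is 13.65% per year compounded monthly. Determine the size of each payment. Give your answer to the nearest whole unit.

Level ordinary annuity; solve FV = PMT × [((1+r)^n − 1)/r] for PMT.
Periodic rate r = 0.1365/12 per month; n is counted in months.
With n = 36: PMT = 500,000 / ([((1+r)^n − 1)/r]) = ¥11,316

¥11,316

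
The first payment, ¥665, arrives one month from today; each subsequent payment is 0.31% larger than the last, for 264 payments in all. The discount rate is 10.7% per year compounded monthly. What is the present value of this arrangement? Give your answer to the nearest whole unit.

¥89,482

Periodic rate r = 0.107/12 per month; n is counted in months.
Growing ordinary annuity: PV = PMT₁ × [1 − ((1+g)/(1+r))^n] / (r − g) = 665 × [1 − ((1+0.0031)/(1+r))^264] / (r − 0.0031) = ¥89,482.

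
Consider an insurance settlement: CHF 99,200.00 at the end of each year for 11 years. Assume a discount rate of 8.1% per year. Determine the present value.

This is an ordinary annuity: 11 payments of CHF 99,200.00 at the end of each year.
Periodic rate r = 0.081 per year.
PV = PMT × [(1 − (1+r)^−n)/r] = 99,200 × [1 − (1+r)^−11] / r = CHF 704,762.38

CHF 704,762.38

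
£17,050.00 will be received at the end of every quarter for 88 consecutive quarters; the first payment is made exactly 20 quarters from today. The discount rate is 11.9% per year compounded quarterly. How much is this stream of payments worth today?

£303,462.28

Ordinary annuity of 88 payments, first payment at period 20.
Periodic rate r = 0.119/4 per quarter; n is counted in quarters.
The ordinary-annuity PV formula values the stream one period before the first payment (period 19); discount that back 19 periods:
PV₀ = 17,050 × [1 − (1+r)^−88] / r × (1+r)^−19 = £303,462.28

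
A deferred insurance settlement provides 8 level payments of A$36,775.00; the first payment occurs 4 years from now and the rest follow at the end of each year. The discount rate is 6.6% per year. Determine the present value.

A$184,123.94

Ordinary annuity of 8 payments, first payment at period 4.
Periodic rate r = 0.066 per year.
The ordinary-annuity PV formula values the stream one period before the first payment (period 3); discount that back 3 periods:
PV₀ = 36,775 × [1 − (1+r)^−8] / r × (1+r)^−3 = A$184,123.94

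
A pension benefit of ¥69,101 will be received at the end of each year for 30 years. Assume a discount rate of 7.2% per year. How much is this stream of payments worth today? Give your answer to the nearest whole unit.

This is an ordinary annuity: 30 payments of ¥69,101 at the end of each year.
Periodic rate r = 0.072 per year.
PV = PMT × [(1 − (1+r)^−n)/r] = 69,101 × [1 − (1+r)^−30] / r = ¥840,527

¥840,527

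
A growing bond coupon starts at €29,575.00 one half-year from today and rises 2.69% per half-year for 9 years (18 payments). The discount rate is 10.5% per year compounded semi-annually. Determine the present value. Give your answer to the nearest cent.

Periodic rate r = 0.105/2 per half-year; n is counted in half-years.
Growing ordinary annuity: PV = PMT₁ × [1 − ((1+g)/(1+r))^n] / (r − g) = 29,575 × [1 − ((1+0.0269)/(1+r))^18] / (r − 0.0269) = €413,632.53.

€413,632.53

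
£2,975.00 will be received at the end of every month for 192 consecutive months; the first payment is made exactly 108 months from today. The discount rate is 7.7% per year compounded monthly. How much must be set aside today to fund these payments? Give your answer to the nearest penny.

Ordinary annuity of 192 payments, first payment at period 108.
Periodic rate r = 0.077/12 per month; n is counted in months.
The ordinary-annuity PV formula values the stream one period before the first payment (period 107); discount that back 107 periods:
PV₀ = 2,975 × [1 − (1+r)^−192] / r × (1+r)^−107 = £165,370.02

£165,370.02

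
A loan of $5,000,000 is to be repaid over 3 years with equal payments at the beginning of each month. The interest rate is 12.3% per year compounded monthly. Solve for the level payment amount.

Level annuity due; solve PV = PMT × [(1 − (1+r)^−n)/r] × (1+r) for PMT.
Periodic rate r = 0.123/12 per month; n is counted in months.
With n = 36: PMT = 5,000,000 / ([(1 − (1+r)^−n)/r] × (1+r)) = $165,096.65

$165,096.65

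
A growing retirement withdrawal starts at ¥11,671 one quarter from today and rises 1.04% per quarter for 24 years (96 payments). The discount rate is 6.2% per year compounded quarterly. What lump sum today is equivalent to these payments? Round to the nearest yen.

Periodic rate r = 0.062/4 per quarter; n is counted in quarters.
Growing ordinary annuity: PV = PMT₁ × [1 − ((1+g)/(1+r))^n] / (r − g) = 11,671 × [1 − ((1+0.0104)/(1+r))^96] / (r − 0.0104) = ¥877,112.

¥877,112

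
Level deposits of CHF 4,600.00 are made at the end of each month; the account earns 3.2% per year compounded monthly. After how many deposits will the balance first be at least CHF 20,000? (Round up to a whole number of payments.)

Periodic rate r = 0.032/12 per month; n is counted in months.
Ordinary annuity FV: 20,000 = 4,600 × [((1+r)^n − 1)/r].
(1+r)^n = 1 + 20,000 × r / 4,600, so n = ln(1 + 20,000·r/4,600) / ln(1+r) = 4.33.
Round up to a whole number of payments: n = 5.

5 payments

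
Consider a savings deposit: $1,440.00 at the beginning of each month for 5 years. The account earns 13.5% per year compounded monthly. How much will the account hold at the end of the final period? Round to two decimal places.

$123,828.15

This is an annuity due: 60 deposits of $1,440.00 at the beginning of each month.
Periodic rate r = 0.135/12 per month; n is counted in months.
FV = PMT × [((1+r)^n − 1)/r] × (1+r) = 1,440 × [(1+r)^60 − 1] / r × (1+r) = $123,828.15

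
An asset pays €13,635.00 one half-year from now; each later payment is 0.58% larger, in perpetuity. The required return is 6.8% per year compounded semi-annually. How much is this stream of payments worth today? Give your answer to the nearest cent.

€483,510.64

Periodic rate r = 0.068/2 per half-year.
Growing perpetuity (Gordon): PV = PMT₁ / (r − g) = 13,635 / (r − 0.0058) = €483,510.64.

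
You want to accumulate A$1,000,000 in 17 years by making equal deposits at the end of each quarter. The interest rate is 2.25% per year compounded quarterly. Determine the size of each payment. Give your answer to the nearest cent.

A$12,113.07

Level ordinary annuity; solve FV = PMT × [((1+r)^n − 1)/r] for PMT.
Periodic rate r = 0.0225/4 per quarter; n is counted in quarters.
With n = 68: PMT = 1,000,000 / ([((1+r)^n − 1)/r]) = A$12,113.07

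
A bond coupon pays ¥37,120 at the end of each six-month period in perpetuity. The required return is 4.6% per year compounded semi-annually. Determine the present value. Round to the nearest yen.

¥1,613,913

Periodic rate r = 0.046/2 per half-year.
Level perpetuity: PV = PMT / r = 37,120 / (0.046/2) = ¥1,613,913.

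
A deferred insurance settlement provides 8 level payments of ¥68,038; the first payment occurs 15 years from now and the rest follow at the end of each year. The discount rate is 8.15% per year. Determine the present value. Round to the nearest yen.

Ordinary annuity of 8 payments, first payment at period 15.
Periodic rate r = 0.0815 per year.
The ordinary-annuity PV formula values the stream one period before the first payment (period 14); discount that back 14 periods:
PV₀ = 68,038 × [1 − (1+r)^−8] / r × (1+r)^−14 = ¥129,815

¥129,815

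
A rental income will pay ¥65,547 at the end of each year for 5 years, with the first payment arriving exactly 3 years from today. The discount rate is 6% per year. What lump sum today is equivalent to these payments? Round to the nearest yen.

¥245,735

Ordinary annuity of 5 payments, first payment at period 3.
Periodic rate r = 0.06 per year.
The ordinary-annuity PV formula values the stream one period before the first payment (period 2); discount that back 2 periods:
PV₀ = 65,547 × [1 − (1+r)^−5] / r × (1+r)^−2 = ¥245,735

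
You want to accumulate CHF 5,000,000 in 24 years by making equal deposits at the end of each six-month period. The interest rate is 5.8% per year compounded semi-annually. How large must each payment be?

CHF 49,252.55

Level ordinary annuity; solve FV = PMT × [((1+r)^n − 1)/r] for PMT.
Periodic rate r = 0.058/2 per half-year; n is counted in half-years.
With n = 48: PMT = 5,000,000 / ([((1+r)^n − 1)/r]) = CHF 49,252.55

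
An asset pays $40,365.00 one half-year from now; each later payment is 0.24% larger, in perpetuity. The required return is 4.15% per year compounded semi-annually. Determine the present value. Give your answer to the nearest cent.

$2,199,727.52

Periodic rate r = 0.0415/2 per half-year.
Growing perpetuity (Gordon): PV = PMT₁ / (r − g) = 40,365 / (r − 0.0024) = $2,199,727.52.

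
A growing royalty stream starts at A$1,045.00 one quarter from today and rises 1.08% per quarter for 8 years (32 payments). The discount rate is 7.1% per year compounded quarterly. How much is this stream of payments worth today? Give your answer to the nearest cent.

A$29,605.19

Periodic rate r = 0.071/4 per quarter; n is counted in quarters.
Growing ordinary annuity: PV = PMT₁ × [1 − ((1+g)/(1+r))^n] / (r − g) = 1,045 × [1 − ((1+0.0108)/(1+r))^32] / (r − 0.0108) = A$29,605.19.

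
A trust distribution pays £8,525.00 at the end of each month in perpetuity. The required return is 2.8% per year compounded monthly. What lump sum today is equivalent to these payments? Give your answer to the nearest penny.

£3,653,571.43

Periodic rate r = 0.028/12 per month.
Level perpetuity: PV = PMT / r = 8,525 / (0.028/12) = £3,653,571.43.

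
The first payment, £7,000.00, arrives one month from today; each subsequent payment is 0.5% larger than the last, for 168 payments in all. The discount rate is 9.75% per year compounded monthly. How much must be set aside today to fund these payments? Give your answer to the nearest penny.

Periodic rate r = 0.0975/12 per month; n is counted in months.
Growing ordinary annuity: PV = PMT₁ × [1 − ((1+g)/(1+r))^n] / (r − g) = 7,000 × [1 − ((1+0.005)/(1+r))^168] / (r − 0.005) = £910,373.21.

£910,373.21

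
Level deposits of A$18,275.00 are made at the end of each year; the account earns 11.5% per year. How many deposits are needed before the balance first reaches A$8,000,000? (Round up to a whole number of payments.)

Periodic rate r = 0.115 per year.
Ordinary annuity FV: 8,000,000 = 18,275 × [((1+r)^n − 1)/r].
(1+r)^n = 1 + 8,000,000 × r / 18,275, so n = ln(1 + 8,000,000·r/18,275) / ln(1+r) = 36.18.
Round up to a whole number of payments: n = 37.

37 payments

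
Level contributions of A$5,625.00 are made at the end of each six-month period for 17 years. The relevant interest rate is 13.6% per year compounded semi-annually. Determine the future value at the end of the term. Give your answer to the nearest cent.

This is an ordinary annuity: 34 deposits of A$5,625.00 at the end of each six-month period.
Periodic rate r = 0.136/2 per half-year; n is counted in half-years.
FV = PMT × [((1+r)^n − 1)/r] = 5,625 × [(1+r)^34 − 1] / r = A$691,805.78

A$691,805.78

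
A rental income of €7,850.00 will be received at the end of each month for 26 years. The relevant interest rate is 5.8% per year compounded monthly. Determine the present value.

€1,263,323.03

This is an ordinary annuity: 312 payments of €7,850.00 at the end of each month.
Periodic rate r = 0.058/12 per month; n is counted in months.
PV = PMT × [(1 − (1+r)^−n)/r] = 7,850 × [1 − (1+r)^−312] / r = €1,263,323.03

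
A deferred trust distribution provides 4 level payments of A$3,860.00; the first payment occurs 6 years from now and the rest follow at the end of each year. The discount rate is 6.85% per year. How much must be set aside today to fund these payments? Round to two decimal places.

Ordinary annuity of 4 payments, first payment at period 6.
Periodic rate r = 0.0685 per year.
The ordinary-annuity PV formula values the stream one period before the first payment (period 5); discount that back 5 periods:
PV₀ = 3,860 × [1 − (1+r)^−4] / r × (1+r)^−5 = A$9,419.53

A$9,419.53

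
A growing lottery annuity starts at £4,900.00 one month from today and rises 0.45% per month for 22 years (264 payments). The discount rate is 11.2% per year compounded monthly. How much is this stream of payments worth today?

Periodic rate r = 0.112/12 per month; n is counted in months.
Growing ordinary annuity: PV = PMT₁ × [1 − ((1+g)/(1+r))^n] / (r − g) = 4,900 × [1 − ((1+0.0045)/(1+r))^264] / (r − 0.0045) = £728,300.33.

£728,300.33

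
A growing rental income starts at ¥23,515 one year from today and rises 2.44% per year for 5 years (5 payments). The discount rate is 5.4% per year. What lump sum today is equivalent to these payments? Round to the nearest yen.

¥105,459

Periodic rate r = 0.054 per year.
Growing ordinary annuity: PV = PMT₁ × [1 − ((1+g)/(1+r))^n] / (r − g) = 23,515 × [1 − ((1+0.0244)/(1+r))^5] / (r − 0.0244) = ¥105,459.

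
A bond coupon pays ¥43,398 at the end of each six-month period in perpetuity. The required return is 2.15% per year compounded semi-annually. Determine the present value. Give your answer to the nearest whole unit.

Periodic rate r = 0.0215/2 per half-year.
Level perpetuity: PV = PMT / r = 43,398 / (0.0215/2) = ¥4,037,023.

¥4,037,023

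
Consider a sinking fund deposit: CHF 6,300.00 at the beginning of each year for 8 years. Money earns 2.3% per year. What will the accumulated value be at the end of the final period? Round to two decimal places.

CHF 55,906.23

This is an annuity due: 8 deposits of CHF 6,300.00 at the beginning of each year.
Periodic rate r = 0.023 per year.
FV = PMT × [((1+r)^n − 1)/r] × (1+r) = 6,300 × [(1+r)^8 − 1] / r × (1+r) = CHF 55,906.23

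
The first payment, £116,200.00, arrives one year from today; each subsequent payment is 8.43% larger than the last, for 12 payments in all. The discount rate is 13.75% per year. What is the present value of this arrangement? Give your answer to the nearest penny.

£954,873.04

Periodic rate r = 0.1375 per year.
Growing ordinary annuity: PV = PMT₁ × [1 − ((1+g)/(1+r))^n] / (r − g) = 116,200 × [1 − ((1+0.0843)/(1+r))^12] / (r − 0.0843) = £954,873.04.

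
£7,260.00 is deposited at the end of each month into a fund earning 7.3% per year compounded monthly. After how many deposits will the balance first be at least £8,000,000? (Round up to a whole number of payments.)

Periodic rate r = 0.073/12 per month; n is counted in months.
Ordinary annuity FV: 8,000,000 = 7,260 × [((1+r)^n − 1)/r].
(1+r)^n = 1 + 8,000,000 × r / 7,260, so n = ln(1 + 8,000,000·r/7,260) / ln(1+r) = 336.64.
Round up to a whole number of payments: n = 337.

337 payments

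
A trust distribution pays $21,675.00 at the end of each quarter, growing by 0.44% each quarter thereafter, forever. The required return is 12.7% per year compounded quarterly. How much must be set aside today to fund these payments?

Periodic rate r = 0.127/4 per quarter.
Growing perpetuity (Gordon): PV = PMT₁ / (r − g) = 21,675 / (r − 0.0044) = $792,504.57.

$792,504.57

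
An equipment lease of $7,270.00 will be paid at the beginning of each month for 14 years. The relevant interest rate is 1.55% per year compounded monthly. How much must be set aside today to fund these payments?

This is an annuity due: 168 payments of $7,270.00 at the beginning of each month.
Periodic rate r = 0.0155/12 per month; n is counted in months.
PV = PMT × [(1 − (1+r)^−n)/r] × (1+r) = 7,270 × [1 − (1+r)^−168] / r × (1+r) = $1,098,712.56

$1,098,712.56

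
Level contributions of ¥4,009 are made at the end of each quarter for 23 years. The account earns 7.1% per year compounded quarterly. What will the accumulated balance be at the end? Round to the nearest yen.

¥913,918

This is an ordinary annuity: 92 deposits of ¥4,009 at the end of each quarter.
Periodic rate r = 0.071/4 per quarter; n is counted in quarters.
FV = PMT × [((1+r)^n − 1)/r] = 4,009 × [(1+r)^92 − 1] / r = ¥913,918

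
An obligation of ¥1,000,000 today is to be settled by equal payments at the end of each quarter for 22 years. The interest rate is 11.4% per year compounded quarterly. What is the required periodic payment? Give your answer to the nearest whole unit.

Level ordinary annuity; solve PV = PMT × [(1 − (1+r)^−n)/r] for PMT.
Periodic rate r = 0.114/4 per quarter; n is counted in quarters.
With n = 88: PMT = 1,000,000 / ([(1 − (1+r)^−n)/r]) = ¥31,125

¥31,125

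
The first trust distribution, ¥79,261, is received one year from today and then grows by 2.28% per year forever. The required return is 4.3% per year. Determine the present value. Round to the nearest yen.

¥3,923,812

Periodic rate r = 0.043 per year.
Growing perpetuity (Gordon): PV = PMT₁ / (r − g) = 79,261 / (r − 0.0228) = ¥3,923,812.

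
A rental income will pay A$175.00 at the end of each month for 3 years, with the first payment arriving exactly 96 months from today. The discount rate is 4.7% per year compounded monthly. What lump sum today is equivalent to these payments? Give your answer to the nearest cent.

A$4,045.89

Ordinary annuity of 36 payments, first payment at period 96.
Periodic rate r = 0.047/12 per month; n is counted in months.
The ordinary-annuity PV formula values the stream one period before the first payment (period 95); discount that back 95 periods:
PV₀ = 175 × [1 − (1+r)^−36] / r × (1+r)^−95 = A$4,045.89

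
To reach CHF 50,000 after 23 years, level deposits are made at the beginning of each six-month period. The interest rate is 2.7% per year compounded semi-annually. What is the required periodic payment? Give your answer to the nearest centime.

CHF 780.72

Level annuity due; solve FV = PMT × [((1+r)^n − 1)/r] × (1+r) for PMT.
Periodic rate r = 0.027/2 per half-year; n is counted in half-years.
With n = 46: PMT = 50,000 / ([((1+r)^n − 1)/r] × (1+r)) = CHF 780.72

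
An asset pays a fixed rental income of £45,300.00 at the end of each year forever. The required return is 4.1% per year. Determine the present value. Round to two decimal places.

Periodic rate r = 0.041 per year.
Level perpetuity: PV = PMT / r = 45,300 / (0.041) = £1,104,878.05.

£1,104,878.05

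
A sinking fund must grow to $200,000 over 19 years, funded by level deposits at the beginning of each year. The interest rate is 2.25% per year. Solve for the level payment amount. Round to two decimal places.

$8,364.17

Level annuity due; solve FV = PMT × [((1+r)^n − 1)/r] × (1+r) for PMT.
Periodic rate r = 0.0225 per year.
With n = 19: PMT = 200,000 / ([((1+r)^n − 1)/r] × (1+r)) = $8,364.17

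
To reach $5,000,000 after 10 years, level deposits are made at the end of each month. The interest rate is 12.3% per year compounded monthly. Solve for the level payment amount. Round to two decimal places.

Level ordinary annuity; solve FV = PMT × [((1+r)^n − 1)/r] for PMT.
Periodic rate r = 0.123/12 per month; n is counted in months.
With n = 120: PMT = 5,000,000 / ([((1+r)^n − 1)/r]) = $21,355.27

$21,355.27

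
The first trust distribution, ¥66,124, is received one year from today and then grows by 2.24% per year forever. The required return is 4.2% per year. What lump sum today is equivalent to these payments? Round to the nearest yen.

Periodic rate r = 0.042 per year.
Growing perpetuity (Gordon): PV = PMT₁ / (r − g) = 66,124 / (r − 0.0224) = ¥3,373,673.

¥3,373,673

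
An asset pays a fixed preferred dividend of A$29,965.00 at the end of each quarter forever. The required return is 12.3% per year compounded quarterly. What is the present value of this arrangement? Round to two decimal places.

A$974,471.54

Periodic rate r = 0.123/4 per quarter.
Level perpetuity: PV = PMT / r = 29,965 / (0.123/4) = A$974,471.54.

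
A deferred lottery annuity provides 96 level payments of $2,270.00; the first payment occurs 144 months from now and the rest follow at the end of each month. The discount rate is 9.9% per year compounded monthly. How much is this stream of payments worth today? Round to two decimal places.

$46,363.87

Ordinary annuity of 96 payments, first payment at period 144.
Periodic rate r = 0.099/12 per month; n is counted in months.
The ordinary-annuity PV formula values the stream one period before the first payment (period 143); discount that back 143 periods:
PV₀ = 2,270 × [1 − (1+r)^−96] / r × (1+r)^−143 = $46,363.87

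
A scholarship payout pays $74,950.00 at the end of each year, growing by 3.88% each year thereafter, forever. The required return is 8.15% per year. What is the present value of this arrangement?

$1,755,269.32

Periodic rate r = 0.0815 per year.
Growing perpetuity (Gordon): PV = PMT₁ / (r − g) = 74,950 / (r − 0.0388) = $1,755,269.32.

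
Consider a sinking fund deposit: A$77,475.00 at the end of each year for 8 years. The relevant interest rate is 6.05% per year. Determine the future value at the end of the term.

This is an ordinary annuity: 8 deposits of A$77,475.00 at the end of each year.
Periodic rate r = 0.0605 per year.
FV = PMT × [((1+r)^n − 1)/r] = 77,475 × [(1+r)^8 − 1] / r = A$768,183.88

A$768,183.88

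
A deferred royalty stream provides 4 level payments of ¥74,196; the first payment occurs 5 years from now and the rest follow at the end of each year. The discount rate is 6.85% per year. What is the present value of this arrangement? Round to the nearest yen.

Ordinary annuity of 4 payments, first payment at period 5.
Periodic rate r = 0.0685 per year.
The ordinary-annuity PV formula values the stream one period before the first payment (period 4); discount that back 4 periods:
PV₀ = 74,196 × [1 − (1+r)^−4] / r × (1+r)^−4 = ¥193,463

¥193,463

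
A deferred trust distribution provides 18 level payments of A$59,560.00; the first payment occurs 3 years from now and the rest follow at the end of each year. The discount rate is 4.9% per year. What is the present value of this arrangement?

A$637,679.75

Ordinary annuity of 18 payments, first payment at period 3.
Periodic rate r = 0.049 per year.
The ordinary-annuity PV formula values the stream one period before the first payment (period 2); discount that back 2 periods:
PV₀ = 59,560 × [1 − (1+r)^−18] / r × (1+r)^−2 = A$637,679.75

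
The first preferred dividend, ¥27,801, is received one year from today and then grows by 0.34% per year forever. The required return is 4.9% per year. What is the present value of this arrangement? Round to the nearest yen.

Periodic rate r = 0.049 per year.
Growing perpetuity (Gordon): PV = PMT₁ / (r − g) = 27,801 / (r − 0.0034) = ¥609,671.

¥609,671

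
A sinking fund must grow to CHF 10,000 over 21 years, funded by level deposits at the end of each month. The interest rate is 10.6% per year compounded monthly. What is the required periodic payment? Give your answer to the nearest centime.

Level ordinary annuity; solve FV = PMT × [((1+r)^n − 1)/r] for PMT.
Periodic rate r = 0.106/12 per month; n is counted in months.
With n = 252: PMT = 10,000 / ([((1+r)^n − 1)/r]) = CHF 10.81

CHF 10.81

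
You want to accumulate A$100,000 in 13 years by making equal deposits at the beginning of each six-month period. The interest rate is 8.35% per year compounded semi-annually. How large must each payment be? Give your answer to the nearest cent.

A$2,113.36

Level annuity due; solve FV = PMT × [((1+r)^n − 1)/r] × (1+r) for PMT.
Periodic rate r = 0.0835/2 per half-year; n is counted in half-years.
With n = 26: PMT = 100,000 / ([((1+r)^n − 1)/r] × (1+r)) = A$2,113.36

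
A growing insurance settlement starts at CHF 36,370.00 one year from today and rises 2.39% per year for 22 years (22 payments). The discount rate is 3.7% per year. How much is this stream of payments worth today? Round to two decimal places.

Periodic rate r = 0.037 per year.
Growing ordinary annuity: PV = PMT₁ × [1 − ((1+g)/(1+r))^n] / (r − g) = 36,370 × [1 − ((1+0.0239)/(1+r))^22] / (r − 0.0239) = CHF 677,370.33.

CHF 677,370.33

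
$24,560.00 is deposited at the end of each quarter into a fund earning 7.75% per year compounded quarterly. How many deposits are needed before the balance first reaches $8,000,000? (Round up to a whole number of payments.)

Periodic rate r = 0.0775/4 per quarter; n is counted in quarters.
Ordinary annuity FV: 8,000,000 = 24,560 × [((1+r)^n − 1)/r].
(1+r)^n = 1 + 8,000,000 × r / 24,560, so n = ln(1 + 8,000,000·r/24,560) / ln(1+r) = 103.67.
Round up to a whole number of payments: n = 104.

104 payments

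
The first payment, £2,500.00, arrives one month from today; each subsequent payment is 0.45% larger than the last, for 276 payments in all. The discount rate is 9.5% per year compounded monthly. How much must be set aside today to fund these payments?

£445,075.64

Periodic rate r = 0.095/12 per month; n is counted in months.
Growing ordinary annuity: PV = PMT₁ × [1 − ((1+g)/(1+r))^n] / (r − g) = 2,500 × [1 − ((1+0.0045)/(1+r))^276] / (r − 0.0045) = £445,075.64.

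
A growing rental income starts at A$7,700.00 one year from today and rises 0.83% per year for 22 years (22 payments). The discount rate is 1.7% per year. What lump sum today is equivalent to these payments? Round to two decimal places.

Periodic rate r = 0.017 per year.
Growing ordinary annuity: PV = PMT₁ × [1 − ((1+g)/(1+r))^n] / (r − g) = 7,700 × [1 − ((1+0.0083)/(1+r))^22] / (r − 0.0083) = A$152,426.31.

A$152,426.31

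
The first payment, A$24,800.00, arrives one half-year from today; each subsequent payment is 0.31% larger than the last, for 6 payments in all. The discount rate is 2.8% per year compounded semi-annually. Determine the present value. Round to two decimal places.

A$142,858.02

Periodic rate r = 0.028/2 per half-year; n is counted in half-years.
Growing ordinary annuity: PV = PMT₁ × [1 − ((1+g)/(1+r))^n] / (r − g) = 24,800 × [1 − ((1+0.0031)/(1+r))^6] / (r − 0.0031) = A$142,858.02.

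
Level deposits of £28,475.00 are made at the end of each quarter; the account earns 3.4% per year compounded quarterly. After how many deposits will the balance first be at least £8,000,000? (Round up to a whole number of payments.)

Periodic rate r = 0.034/4 per quarter; n is counted in quarters.
Ordinary annuity FV: 8,000,000 = 28,475 × [((1+r)^n − 1)/r].
(1+r)^n = 1 + 8,000,000 × r / 28,475, so n = ln(1 + 8,000,000·r/28,475) / ln(1+r) = 144.17.
Round up to a whole number of payments: n = 145.

145 payments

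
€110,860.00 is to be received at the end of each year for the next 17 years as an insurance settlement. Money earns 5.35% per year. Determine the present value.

This is an ordinary annuity: 17 payments of €110,860.00 at the end of each year.
Periodic rate r = 0.0535 per year.
PV = PMT × [(1 − (1+r)^−n)/r] = 110,860 × [1 − (1+r)^−17] / r = €1,217,803.29

€1,217,803.29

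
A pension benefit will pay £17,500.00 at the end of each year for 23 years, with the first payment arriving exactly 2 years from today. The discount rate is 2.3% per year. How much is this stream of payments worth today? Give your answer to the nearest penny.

£302,908.79

Ordinary annuity of 23 payments, first payment at period 2.
Periodic rate r = 0.023 per year.
The ordinary-annuity PV formula values the stream one period before the first payment (period 1); discount that back 1 periods:
PV₀ = 17,500 × [1 − (1+r)^−23] / r × (1+r)^−1 = £302,908.79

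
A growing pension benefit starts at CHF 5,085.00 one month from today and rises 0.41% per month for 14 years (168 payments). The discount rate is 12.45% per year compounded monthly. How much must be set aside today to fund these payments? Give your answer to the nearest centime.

Periodic rate r = 0.1245/12 per month; n is counted in months.
Growing ordinary annuity: PV = PMT₁ × [1 − ((1+g)/(1+r))^n] / (r − g) = 5,085 × [1 − ((1+0.0041)/(1+r))^168] / (r − 0.0041) = CHF 525,825.81.

CHF 525,825.81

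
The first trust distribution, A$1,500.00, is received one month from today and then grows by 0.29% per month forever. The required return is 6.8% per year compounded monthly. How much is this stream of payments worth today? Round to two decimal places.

Periodic rate r = 0.068/12 per month.
Growing perpetuity (Gordon): PV = PMT₁ / (r − g) = 1,500 / (r − 0.0029) = A$542,168.67.

A$542,168.67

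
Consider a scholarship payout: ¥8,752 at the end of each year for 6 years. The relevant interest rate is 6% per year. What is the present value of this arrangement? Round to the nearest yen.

This is an ordinary annuity: 6 payments of ¥8,752 at the end of each year.
Periodic rate r = 0.06 per year.
PV = PMT × [(1 − (1+r)^−n)/r] = 8,752 × [1 − (1+r)^−6] / r = ¥43,036

¥43,036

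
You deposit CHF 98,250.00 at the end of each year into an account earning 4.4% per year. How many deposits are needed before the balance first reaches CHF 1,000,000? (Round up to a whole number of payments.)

Periodic rate r = 0.044 per year.
Ordinary annuity FV: 1,000,000 = 98,250 × [((1+r)^n − 1)/r].
(1+r)^n = 1 + 1,000,000 × r / 98,250, so n = ln(1 + 1,000,000·r/98,250) / ln(1+r) = 8.59.
Round up to a whole number of payments: n = 9.

9 payments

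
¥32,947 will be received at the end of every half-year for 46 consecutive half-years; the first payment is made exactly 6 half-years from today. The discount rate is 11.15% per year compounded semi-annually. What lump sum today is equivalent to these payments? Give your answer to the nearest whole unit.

¥413,424

Ordinary annuity of 46 payments, first payment at period 6.
Periodic rate r = 0.1115/2 per half-year; n is counted in half-years.
The ordinary-annuity PV formula values the stream one period before the first payment (period 5); discount that back 5 periods:
PV₀ = 32,947 × [1 − (1+r)^−46] / r × (1+r)^−5 = ¥413,424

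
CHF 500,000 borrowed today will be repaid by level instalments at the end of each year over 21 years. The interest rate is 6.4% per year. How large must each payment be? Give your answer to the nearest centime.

CHF 43,943.08

Level ordinary annuity; solve PV = PMT × [(1 − (1+r)^−n)/r] for PMT.
Periodic rate r = 0.064 per year.
With n = 21: PMT = 500,000 / ([(1 − (1+r)^−n)/r]) = CHF 43,943.08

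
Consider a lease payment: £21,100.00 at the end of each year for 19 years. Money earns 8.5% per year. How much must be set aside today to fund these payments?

£195,548.90

This is an ordinary annuity: 19 payments of £21,100.00 at the end of each year.
Periodic rate r = 0.085 per year.
PV = PMT × [(1 − (1+r)^−n)/r] = 21,100 × [1 − (1+r)^−19] / r = £195,548.90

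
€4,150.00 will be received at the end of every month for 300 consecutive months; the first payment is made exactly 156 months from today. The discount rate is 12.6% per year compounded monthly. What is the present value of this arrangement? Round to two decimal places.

Ordinary annuity of 300 payments, first payment at period 156.
Periodic rate r = 0.126/12 per month; n is counted in months.
The ordinary-annuity PV formula values the stream one period before the first payment (period 155); discount that back 155 periods:
PV₀ = 4,150 × [1 − (1+r)^−300] / r × (1+r)^−155 = €74,883.56

€74,883.56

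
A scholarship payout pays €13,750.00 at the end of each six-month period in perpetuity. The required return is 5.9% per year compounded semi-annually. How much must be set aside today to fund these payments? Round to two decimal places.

€466,101.69

Periodic rate r = 0.059/2 per half-year.
Level perpetuity: PV = PMT / r = 13,750 / (0.059/2) = €466,101.69.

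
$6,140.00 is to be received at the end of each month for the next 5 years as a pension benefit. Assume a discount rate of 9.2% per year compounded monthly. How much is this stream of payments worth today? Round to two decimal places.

This is an ordinary annuity: 60 payments of $6,140.00 at the end of each month.
Periodic rate r = 0.092/12 per month; n is counted in months.
PV = PMT × [(1 − (1+r)^−n)/r] = 6,140 × [1 − (1+r)^−60] / r = $294,405.96

$294,405.96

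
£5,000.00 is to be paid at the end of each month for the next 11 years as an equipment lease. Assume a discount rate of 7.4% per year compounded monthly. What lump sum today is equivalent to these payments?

£450,655.88

This is an ordinary annuity: 132 payments of £5,000.00 at the end of each month.
Periodic rate r = 0.074/12 per month; n is counted in months.
PV = PMT × [(1 − (1+r)^−n)/r] = 5,000 × [1 − (1+r)^−132] / r = £450,655.88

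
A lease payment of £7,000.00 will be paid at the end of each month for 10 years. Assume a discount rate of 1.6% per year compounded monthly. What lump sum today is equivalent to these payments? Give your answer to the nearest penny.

This is an ordinary annuity: 120 payments of £7,000.00 at the end of each month.
Periodic rate r = 0.016/12 per month; n is counted in months.
PV = PMT × [(1 − (1+r)^−n)/r] = 7,000 × [1 − (1+r)^−120] / r = £775,768.31

£775,768.31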